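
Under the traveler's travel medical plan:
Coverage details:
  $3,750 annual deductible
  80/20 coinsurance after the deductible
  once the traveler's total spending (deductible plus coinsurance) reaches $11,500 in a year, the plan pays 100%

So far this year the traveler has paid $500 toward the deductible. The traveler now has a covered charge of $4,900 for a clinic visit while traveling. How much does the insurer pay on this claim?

Remaining deductible: $3,750 − $500 = $3,250.
The remaining $1,650 (= $4,900 − $3,250) moves to coinsurance.
Coinsurance: $1,650 × 20% = $330.
So the traveler owes $3,250 + $330 = $3,580 before any cap.
Cumulative spending $500 + $3,580 = $4,080 stays under the $11,500 maximum.
The insurer covers the remainder: $4,900 − $3,580 = $1,320.

$1,320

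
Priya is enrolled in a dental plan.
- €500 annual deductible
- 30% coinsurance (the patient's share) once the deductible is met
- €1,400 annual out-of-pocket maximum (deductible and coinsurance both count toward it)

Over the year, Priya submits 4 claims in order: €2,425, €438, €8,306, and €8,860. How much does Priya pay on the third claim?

Bill 1, €2,425: €500 to deductible, leaving €1,925; 30% of €1,925 = €577.50. Cost to patient: €1,077.50. OOP to date €1,077.50.
Bill 2, €438: deductible met; 30% of €438 = €131.40. Patient pays €131.40; OOP now €1,208.90.
Bill 3, €8,306: 30% coinsurance on €8,306 = €2,491.80. That would push OOP to €3,700.70, over the €1,400 cap, so patient pays €1,400 − €1,208.90 = €191.10.

€191.10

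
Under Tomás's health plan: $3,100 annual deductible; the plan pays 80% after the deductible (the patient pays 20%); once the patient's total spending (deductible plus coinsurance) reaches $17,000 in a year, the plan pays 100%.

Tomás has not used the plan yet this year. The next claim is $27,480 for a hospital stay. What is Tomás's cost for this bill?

$7,976

Deductible not yet touched, so the first $3,100 of the bill goes to the deductible.
After the $3,100 deductible portion, $27,480 − $3,100 = $24,380 is subject to coinsurance.
Patient's 20% share of $24,380 is $4,876.
So the patient owes $3,100 + $4,876 = $7,976 before any cap.
Year-to-date out-of-pocket becomes $0 + $7,976 = $7,976, still under the $17,000 maximum, so no cap applies.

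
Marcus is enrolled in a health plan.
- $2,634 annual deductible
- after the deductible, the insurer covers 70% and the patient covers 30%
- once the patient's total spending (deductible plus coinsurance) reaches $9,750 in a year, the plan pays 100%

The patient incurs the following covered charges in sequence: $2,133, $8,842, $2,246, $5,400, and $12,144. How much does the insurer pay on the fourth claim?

$3,780

Bill 1, $2,133: fully absorbed by the deductible. Patient owes $2,133 (running OOP $2,133). Insurer: $2,133 − $2,133 = $0.
Bill 2, $8,842: $501 finishes the deductible; $8,341 goes to coinsurance; 30% of $8,341 = $2,502.30. Patient owes $3,003.30 (running OOP $5,136.30). Plan pays $8,842 − $3,003.30 = $5,838.70.
Bill 3, $2,246: 30% coinsurance on $2,246 = $673.80. Patient owes $673.80 (running OOP $5,810.10). Insurer: $2,246 − $673.80 = $1,572.20.
Bill 4, $5,400: deductible met; 30% of $5,400 = $1,620. Cost to patient: $1,620. OOP to date $7,430.10. Insurer: $5,400 − $1,620 = $3,780.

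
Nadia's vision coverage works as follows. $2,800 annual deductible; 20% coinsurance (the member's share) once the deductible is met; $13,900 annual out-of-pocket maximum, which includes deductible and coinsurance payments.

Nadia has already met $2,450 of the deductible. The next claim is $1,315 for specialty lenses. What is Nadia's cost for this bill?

$543

Remaining deductible: $2,800 − $2,450 = $350.
The remaining $965 (= $1,315 − $350) moves to coinsurance.
Member's 20% share of $965 is $193.
Member responsibility before any cap: $350 + $193 = $543.
Year-to-date out-of-pocket becomes $2,450 + $543 = $2,993, still under the $13,900 maximum, so no cap applies.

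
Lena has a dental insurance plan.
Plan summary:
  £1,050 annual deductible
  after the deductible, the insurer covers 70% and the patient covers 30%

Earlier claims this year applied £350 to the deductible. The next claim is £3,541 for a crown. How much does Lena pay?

£1,552.30

Remaining deductible: £1,050 − £350 = £700.
That leaves £3,541 − £700 = £2,841 for coinsurance.
Patient's 30% share of £2,841 is £852.30.
Patient responsibility: £700 + £852.30 = £1,552.30.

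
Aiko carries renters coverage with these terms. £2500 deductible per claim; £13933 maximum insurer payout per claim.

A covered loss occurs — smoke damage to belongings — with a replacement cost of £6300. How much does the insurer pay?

£3800

Less the £2500 deductible: £6300 − £2500 = £3800.
£3800 is within the £13933 limit, so the insurer pays £3800.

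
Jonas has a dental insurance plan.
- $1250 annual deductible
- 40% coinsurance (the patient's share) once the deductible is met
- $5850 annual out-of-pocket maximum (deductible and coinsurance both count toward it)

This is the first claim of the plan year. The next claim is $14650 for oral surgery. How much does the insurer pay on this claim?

$8800

The full $1250 deductible is still open; $1250 of this bill applies to it.
After the $1250 deductible portion, $14650 − $1250 = $13400 is subject to coinsurance.
40% of $13400 = $5360 falls to the patient.
Patient responsibility before any cap: $1250 + $5360 = $6610.
Adding $6610 to the $0 already spent would give $6610, which exceeds the $5850 cap; the patient pays just $5850 − $0 = $5850.
The insurer covers the remainder: $14650 − $5850 = $8800.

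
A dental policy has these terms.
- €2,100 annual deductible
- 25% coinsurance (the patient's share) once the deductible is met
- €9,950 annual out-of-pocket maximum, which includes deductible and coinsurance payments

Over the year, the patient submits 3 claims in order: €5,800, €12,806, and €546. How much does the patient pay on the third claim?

€136.50

Claim 1 (€5,800): €2,100 to deductible, leaving €3,700; 25% of €3,700 = €925. Patient pays €3,025; OOP now €3,025.
Claim 2 (€12,806): deductible already satisfied, so patient's share is 25% × €12,806 = €3,201.50. Cost to patient: €3,201.50. OOP to date €6,226.50.
Claim 3 (€546): 25% coinsurance on €546 = €136.50. Cost to patient: €136.50. OOP to date €6,363.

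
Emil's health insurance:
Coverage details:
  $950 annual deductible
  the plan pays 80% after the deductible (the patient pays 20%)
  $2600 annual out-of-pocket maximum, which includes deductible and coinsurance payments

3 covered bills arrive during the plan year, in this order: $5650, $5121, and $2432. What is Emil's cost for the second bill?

Claim 1 — $5650: deductible takes $950, $4700 remains; patient's 20% is $940. Patient owes $1890 (running OOP $1890).
Claim 2 — $5121: deductible already satisfied, so patient's share is 20% × $5121 = $1024.20. OOP would hit $2914.20 > $2600, so the cap limits the patient to $2600 − $1890 = $710.

$710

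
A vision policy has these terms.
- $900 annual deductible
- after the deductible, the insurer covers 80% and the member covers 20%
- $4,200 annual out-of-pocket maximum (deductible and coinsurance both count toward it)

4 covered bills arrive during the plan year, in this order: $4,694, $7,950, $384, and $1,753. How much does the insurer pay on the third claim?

$307.20

Claim 1 ($4,694): $900 to deductible, leaving $3,794; 20% of $3,794 = $758.80. Member owes $1,658.80 (running OOP $1,658.80). Plan pays $4,694 − $1,658.80 = $3,035.20.
Claim 2 ($7,950): 20% coinsurance on $7,950 = $1,590. Cost to member: $1,590. OOP to date $3,248.80. Plan pays $7,950 − $1,590 = $6,360.
Claim 3 ($384): deductible met; 20% of $384 = $76.80. Member owes $76.80 (running OOP $3,325.60). Plan pays $384 − $76.80 = $307.20.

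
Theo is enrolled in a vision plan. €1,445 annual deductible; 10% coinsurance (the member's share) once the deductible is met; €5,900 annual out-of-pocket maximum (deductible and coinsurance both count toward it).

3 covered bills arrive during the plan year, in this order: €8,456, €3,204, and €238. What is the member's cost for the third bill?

Claim 1 — €8,456: deductible takes €1,445, €7,011 remains; 10% of €7,011 = €701.10. Member pays €2,146.10; OOP now €2,146.10.
Claim 2 — €3,204: 10% coinsurance on €3,204 = €320.40. Cost to member: €320.40. OOP to date €2,466.50.
Claim 3 — €238: deductible already satisfied, so member's share is 10% × €238 = €23.80. Member pays €23.80; OOP now €2,490.30.

€23.80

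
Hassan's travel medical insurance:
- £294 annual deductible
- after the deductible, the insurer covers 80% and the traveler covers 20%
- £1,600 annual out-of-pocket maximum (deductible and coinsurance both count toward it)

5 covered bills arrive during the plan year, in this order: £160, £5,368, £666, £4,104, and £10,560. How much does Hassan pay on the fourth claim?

£126

Bill 1, £160: entire amount goes to the deductible. Traveler owes £160 (running OOP £160).
Bill 2, £5,368: deductible takes £134, £5,234 remains; traveler's 20% is £1,046.80. Traveler pays £1,180.80; OOP now £1,340.80.
Bill 3, £666: deductible met; 20% of £666 = £133.20. Traveler pays £133.20; OOP now £1,474.
Bill 4, £4,104: 20% coinsurance on £4,104 = £820.80. That would push OOP to £2,294.80, over the £1,600 cap, so traveler pays £1,600 − £1,474 = £126.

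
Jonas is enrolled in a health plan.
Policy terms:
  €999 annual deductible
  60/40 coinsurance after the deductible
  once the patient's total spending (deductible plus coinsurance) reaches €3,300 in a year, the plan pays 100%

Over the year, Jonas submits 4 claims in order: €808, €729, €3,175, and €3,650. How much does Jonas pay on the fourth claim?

€815.80

#1 (€808): fully absorbed by the deductible. Patient pays €808; OOP now €808.
#2 (€729): deductible takes €191, €538 remains; patient's 40% is €215.20. Cost to patient: €406.20. OOP to date €1,214.20.
#3 (€3,175): deductible already satisfied, so patient's share is 40% × €3,175 = €1,270. Patient owes €1,270 (running OOP €2,484.20).
#4 (€3,650): deductible already satisfied, so patient's share is 40% × €3,650 = €1,460. Adding that to €2,484.20 gives €3,944.20, past the €3,300 cap; patient pays only €3,300 − €2,484.20 = €815.80.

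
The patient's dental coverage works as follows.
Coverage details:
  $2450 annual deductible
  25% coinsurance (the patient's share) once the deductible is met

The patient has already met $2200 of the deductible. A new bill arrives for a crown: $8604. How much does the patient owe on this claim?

$2338.50

Remaining deductible: $2450 − $2200 = $250.
After the $250 deductible portion, $8604 − $250 = $8354 is subject to coinsurance.
Patient's 25% share of $8354 is $2088.50.
That puts the patient's cost at $250 + $2088.50 = $2338.50.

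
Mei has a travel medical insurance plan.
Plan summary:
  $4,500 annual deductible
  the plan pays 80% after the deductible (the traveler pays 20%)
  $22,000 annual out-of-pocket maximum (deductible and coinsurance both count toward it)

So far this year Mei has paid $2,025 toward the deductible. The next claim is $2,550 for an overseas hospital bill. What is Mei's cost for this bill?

$2,490

Deductible still to meet: $4,500 − $2,025 = $2,475.
After the $2,475 deductible portion, $2,550 − $2,475 = $75 is subject to coinsurance.
Traveler's 20% share of $75 is $15.
So the traveler owes $2,475 + $15 = $2,490 before any cap.
Year-to-date out-of-pocket becomes $2,025 + $2,490 = $4,515, still under the $22,000 maximum, so no cap applies.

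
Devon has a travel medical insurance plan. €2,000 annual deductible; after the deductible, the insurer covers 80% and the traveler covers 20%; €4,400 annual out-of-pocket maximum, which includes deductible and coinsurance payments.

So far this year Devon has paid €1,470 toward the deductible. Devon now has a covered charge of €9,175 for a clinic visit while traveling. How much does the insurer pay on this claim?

Remaining deductible: €2,000 − €1,470 = €530.
That leaves €9,175 − €530 = €8,645 for coinsurance.
Coinsurance: €8,645 × 20% = €1,729.
So the traveler owes €530 + €1,729 = €2,259 before any cap.
Total out-of-pocket so far would be €1,470 + €2,259 = €3,729, below the €4,400 cap — no reduction.
The plan picks up €9,175 − €2,259 = €6,916.

€6,916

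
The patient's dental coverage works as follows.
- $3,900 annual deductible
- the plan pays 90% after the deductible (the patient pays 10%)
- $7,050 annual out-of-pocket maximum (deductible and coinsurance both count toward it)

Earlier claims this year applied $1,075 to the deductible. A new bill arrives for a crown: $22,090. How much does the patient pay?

$1,075 of the $3,900 deductible is already met, leaving $2,825.
After the $2,825 deductible portion, $22,090 − $2,825 = $19,265 is subject to coinsurance.
Patient's 10% share of $19,265 is $1,926.50.
So the patient owes $2,825 + $1,926.50 = $4,751.50 before any cap.
Year-to-date out-of-pocket becomes $1,075 + $4,751.50 = $5,826.50, still under the $7,050 maximum, so no cap applies.

$4,751.50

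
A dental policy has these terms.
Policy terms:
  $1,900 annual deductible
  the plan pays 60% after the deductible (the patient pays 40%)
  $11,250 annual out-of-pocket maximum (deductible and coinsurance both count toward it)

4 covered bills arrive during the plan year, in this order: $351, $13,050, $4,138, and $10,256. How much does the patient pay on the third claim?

Claim 1 — $351: fully absorbed by the deductible. Cost to patient: $351. OOP to date $351.
Claim 2 — $13,050: $1,549 to deductible, leaving $11,501; 40% of $11,501 = $4,600.40. Patient owes $6,149.40 (running OOP $6,500.40).
Claim 3 — $4,138: deductible met; 40% of $4,138 = $1,655.20. Patient pays $1,655.20; OOP now $8,155.60.

$1,655.20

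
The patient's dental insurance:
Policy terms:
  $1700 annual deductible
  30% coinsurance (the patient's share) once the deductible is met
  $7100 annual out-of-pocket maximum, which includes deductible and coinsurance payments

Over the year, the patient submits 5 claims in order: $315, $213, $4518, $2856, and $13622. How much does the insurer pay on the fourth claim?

$1999.20

#1 ($315): fully absorbed by the deductible. Cost to patient: $315. OOP to date $315. Insurer: $315 − $315 = $0.
#2 ($213): all of it applies to the deductible. Cost to patient: $213. OOP to date $528. Plan pays $213 − $213 = $0.
#3 ($4518): deductible takes $1172, $3346 remains; patient's 30% is $1003.80. Patient pays $2175.80; OOP now $2703.80. Insurer: $4518 − $2175.80 = $2342.20.
#4 ($2856): 30% coinsurance on $2856 = $856.80. Patient pays $856.80; OOP now $3560.60. Insurer: $2856 − $856.80 = $1999.20.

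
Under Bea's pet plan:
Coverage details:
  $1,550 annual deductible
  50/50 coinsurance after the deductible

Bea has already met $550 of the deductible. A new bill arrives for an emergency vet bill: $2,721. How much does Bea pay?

$550 of the $1,550 deductible is already met, leaving $1,000.
The remaining $1,721 (= $2,721 − $1,000) moves to coinsurance.
Owner's 50% share of $1,721 is $860.50.
Owner responsibility: $1,000 + $860.50 = $1,860.50.

$1,860.50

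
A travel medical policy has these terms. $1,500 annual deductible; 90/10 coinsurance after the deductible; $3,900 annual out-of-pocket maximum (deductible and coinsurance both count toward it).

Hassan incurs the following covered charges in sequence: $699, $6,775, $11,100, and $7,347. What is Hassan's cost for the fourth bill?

#1 ($699): fully absorbed by the deductible. Traveler pays $699; OOP now $699.
#2 ($6,775): $801 to deductible, leaving $5,974; coinsurance $5,974 × 10% = $597.40. Traveler pays $1,398.40; OOP now $2,097.40.
#3 ($11,100): 10% coinsurance on $11,100 = $1,110. Traveler owes $1,110 (running OOP $3,207.40).
#4 ($7,347): deductible already satisfied, so traveler's share is 10% × $7,347 = $734.70. OOP would hit $3,942.10 > $3,900, so the cap limits the traveler to $3,900 − $3,207.40 = $692.60.

$692.60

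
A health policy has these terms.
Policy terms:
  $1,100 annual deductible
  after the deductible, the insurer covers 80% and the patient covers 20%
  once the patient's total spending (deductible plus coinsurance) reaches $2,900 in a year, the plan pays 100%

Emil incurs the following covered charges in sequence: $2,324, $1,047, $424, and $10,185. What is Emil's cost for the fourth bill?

$1,261

Claim 1 ($2,324): $1,100 finishes the deductible; $1,224 goes to coinsurance; coinsurance $1,224 × 20% = $244.80. Patient pays $1,344.80; OOP now $1,344.80.
Claim 2 ($1,047): deductible already satisfied, so patient's share is 20% × $1,047 = $209.40. Patient pays $209.40; OOP now $1,554.20.
Claim 3 ($424): deductible already satisfied, so patient's share is 20% × $424 = $84.80. Patient pays $84.80; OOP now $1,639.
Claim 4 ($10,185): deductible already satisfied, so patient's share is 20% × $10,185 = $2,037. That would push OOP to $3,676, over the $2,900 cap, so patient pays $2,900 − $1,639 = $1,261.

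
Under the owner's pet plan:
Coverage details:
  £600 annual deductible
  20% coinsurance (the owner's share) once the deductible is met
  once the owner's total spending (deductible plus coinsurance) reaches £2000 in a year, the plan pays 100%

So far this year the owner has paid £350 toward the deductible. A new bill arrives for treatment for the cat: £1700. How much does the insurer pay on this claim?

£350 of the £600 deductible is already met, leaving £250.
That leaves £1700 − £250 = £1450 for coinsurance.
Coinsurance: £1450 × 20% = £290.
That puts the owner's cost at £250 + £290 = £540 before any cap.
Total out-of-pocket so far would be £350 + £540 = £890, below the £2000 cap — no reduction.
Insurer pays the balance: £1700 − £540 = £1160.

£1160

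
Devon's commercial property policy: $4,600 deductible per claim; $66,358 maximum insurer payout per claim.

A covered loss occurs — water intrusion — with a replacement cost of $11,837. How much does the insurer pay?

$7,237

After the deductible, $11,837 − $4,600 = $7,237 remains.
$7,237 ≤ $66,358, so the limit doesn't bind; insurer pays $7,237.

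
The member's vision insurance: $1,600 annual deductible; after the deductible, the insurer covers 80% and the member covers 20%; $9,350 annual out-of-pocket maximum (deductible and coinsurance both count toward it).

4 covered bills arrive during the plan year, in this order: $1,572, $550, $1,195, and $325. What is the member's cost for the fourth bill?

#1 ($1,572): entire amount goes to the deductible. Member owes $1,572 (running OOP $1,572).
#2 ($550): $28 finishes the deductible; $522 goes to coinsurance; member's 20% is $104.40. Member owes $132.40 (running OOP $1,704.40).
#3 ($1,195): deductible already satisfied, so member's share is 20% × $1,195 = $239. Cost to member: $239. OOP to date $1,943.40.
#4 ($325): 20% coinsurance on $325 = $65. Member owes $65 (running OOP $2,008.40).

$65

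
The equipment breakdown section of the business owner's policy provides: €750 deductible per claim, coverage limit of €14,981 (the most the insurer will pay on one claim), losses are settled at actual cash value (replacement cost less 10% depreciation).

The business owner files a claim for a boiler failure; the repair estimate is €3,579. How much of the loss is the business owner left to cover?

€1,107.90

At 10% depreciation, ACV = €3,579 − €357.90 = €3,221.10.
Subtract the deductible: €3,221.10 − €750 = €2,471.10.
€2,471.10 is within the €14,981 limit, so the insurer pays €2,471.10.
Business owner's share is the uncovered remainder: €3,579 − €2,471.10 = €1,107.90.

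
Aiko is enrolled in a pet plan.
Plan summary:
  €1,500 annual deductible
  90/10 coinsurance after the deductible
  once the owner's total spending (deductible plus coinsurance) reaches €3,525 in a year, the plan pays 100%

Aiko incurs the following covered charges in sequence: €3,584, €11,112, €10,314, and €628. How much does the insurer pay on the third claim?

€9,608.60

Claim 1 (€3,584): €1,500 finishes the deductible; €2,084 goes to coinsurance; coinsurance €2,084 × 10% = €208.40. Owner pays €1,708.40; OOP now €1,708.40. Insurer: €3,584 − €1,708.40 = €1,875.60.
Claim 2 (€11,112): deductible met; 10% of €11,112 = €1,111.20. Cost to owner: €1,111.20. OOP to date €2,819.60. Plan pays €11,112 − €1,111.20 = €10,000.80.
Claim 3 (€10,314): 10% coinsurance on €10,314 = €1,031.40. OOP would hit €3,851 > €3,525, so the cap limits the owner to €3,525 − €2,819.60 = €705.40. Plan pays €10,314 − €705.40 = €9,608.60.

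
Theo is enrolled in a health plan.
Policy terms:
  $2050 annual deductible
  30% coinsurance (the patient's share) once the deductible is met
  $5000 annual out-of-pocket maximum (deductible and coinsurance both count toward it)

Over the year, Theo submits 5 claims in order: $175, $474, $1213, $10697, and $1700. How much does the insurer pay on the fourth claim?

Claim 1 ($175): all of it applies to the deductible. Cost to patient: $175. OOP to date $175. Plan pays $175 − $175 = $0.
Claim 2 ($474): entire amount goes to the deductible. Patient pays $474; OOP now $649. Plan pays $474 − $474 = $0.
Claim 3 ($1213): entire amount goes to the deductible. Cost to patient: $1213. OOP to date $1862. Insurer: $1213 − $1213 = $0.
Claim 4 ($10697): $188 finishes the deductible; $10509 goes to coinsurance; coinsurance $10509 × 30% = $3152.70. Together that's $188 + $3152.70 = $3340.70. That would push OOP to $5202.70, over the $5000 cap, so patient pays $5000 − $1862 = $3138. Plan pays $10697 − $3138 = $7559.

$7559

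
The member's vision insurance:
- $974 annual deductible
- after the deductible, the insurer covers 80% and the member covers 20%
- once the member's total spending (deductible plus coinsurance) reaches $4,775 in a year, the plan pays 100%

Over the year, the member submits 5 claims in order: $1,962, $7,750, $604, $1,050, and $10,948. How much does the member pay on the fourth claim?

$210

Bill 1, $1,962: $974 finishes the deductible; $988 goes to coinsurance; coinsurance $988 × 20% = $197.60. Member pays $1,171.60; OOP now $1,171.60.
Bill 2, $7,750: deductible met; 20% of $7,750 = $1,550. Cost to member: $1,550. OOP to date $2,721.60.
Bill 3, $604: deductible met; 20% of $604 = $120.80. Member pays $120.80; OOP now $2,842.40.
Bill 4, $1,050: deductible met; 20% of $1,050 = $210. Cost to member: $210. OOP to date $3,052.40.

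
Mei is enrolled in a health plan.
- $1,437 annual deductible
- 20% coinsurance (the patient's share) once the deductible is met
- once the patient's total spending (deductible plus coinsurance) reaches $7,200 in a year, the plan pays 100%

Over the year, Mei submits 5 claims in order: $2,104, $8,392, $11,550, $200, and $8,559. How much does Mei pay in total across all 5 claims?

#1 ($2,104): $1,437 to deductible, leaving $667; coinsurance $667 × 20% = $133.40. Patient pays $1,570.40; OOP now $1,570.40.
#2 ($8,392): deductible already satisfied, so patient's share is 20% × $8,392 = $1,678.40. Cost to patient: $1,678.40. OOP to date $3,248.80.
#3 ($11,550): deductible already satisfied, so patient's share is 20% × $11,550 = $2,310. Cost to patient: $2,310. OOP to date $5,558.80.
#4 ($200): deductible already satisfied, so patient's share is 20% × $200 = $40. Cost to patient: $40. OOP to date $5,598.80.
#5 ($8,559): deductible already satisfied, so patient's share is 20% × $8,559 = $1,711.80. That would push OOP to $7,310.60, over the $7,200 cap, so patient pays $7,200 − $5,598.80 = $1,601.20.
Summing the patient's payments: $1,570.40 + $1,678.40 + $2,310 + $40 + $1,601.20 = $7,200.

$7,200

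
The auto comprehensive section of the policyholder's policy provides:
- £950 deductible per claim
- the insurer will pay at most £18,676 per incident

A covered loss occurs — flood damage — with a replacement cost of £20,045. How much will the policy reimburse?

Less the £950 deductible: £20,045 − £950 = £19,095.
£19,095 exceeds the £18,676 limit, so the insurer pays the limit: £18,676.

£18,676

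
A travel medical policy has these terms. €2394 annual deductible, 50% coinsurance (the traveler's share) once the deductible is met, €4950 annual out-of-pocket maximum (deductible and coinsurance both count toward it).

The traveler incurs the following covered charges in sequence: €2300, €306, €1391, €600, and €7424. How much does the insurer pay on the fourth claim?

Claim 1 (€2300): fully absorbed by the deductible. Cost to traveler: €2300. OOP to date €2300. Plan pays €2300 − €2300 = €0.
Claim 2 (€306): €94 to deductible, leaving €212; traveler's 50% is €106. Cost to traveler: €200. OOP to date €2500. Insurer: €306 − €200 = €106.
Claim 3 (€1391): deductible already satisfied, so traveler's share is 50% × €1391 = €695.50. Cost to traveler: €695.50. OOP to date €3195.50. Plan pays €1391 − €695.50 = €695.50.
Claim 4 (€600): deductible met; 50% of €600 = €300. Cost to traveler: €300. OOP to date €3495.50. Plan pays €600 − €300 = €300.

€300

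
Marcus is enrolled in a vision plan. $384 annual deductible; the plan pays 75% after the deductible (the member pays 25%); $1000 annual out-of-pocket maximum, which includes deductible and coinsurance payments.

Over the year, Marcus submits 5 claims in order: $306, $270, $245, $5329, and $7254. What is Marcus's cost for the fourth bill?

$506.75

Claim 1 ($306): all of it applies to the deductible. Cost to member: $306. OOP to date $306.
Claim 2 ($270): $78 finishes the deductible; $192 goes to coinsurance; coinsurance $192 × 25% = $48. Member owes $126 (running OOP $432).
Claim 3 ($245): 25% coinsurance on $245 = $61.25. Cost to member: $61.25. OOP to date $493.25.
Claim 4 ($5329): deductible already satisfied, so member's share is 25% × $5329 = $1332.25. OOP would hit $1825.50 > $1000, so the cap limits the member to $1000 − $493.25 = $506.75.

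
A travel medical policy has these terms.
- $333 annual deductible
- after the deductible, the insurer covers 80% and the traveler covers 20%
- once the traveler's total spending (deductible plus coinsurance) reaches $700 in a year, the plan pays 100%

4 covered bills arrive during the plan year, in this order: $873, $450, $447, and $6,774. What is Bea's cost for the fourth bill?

$79.60

#1 ($873): $333 to deductible, leaving $540; coinsurance $540 × 20% = $108. Traveler owes $441 (running OOP $441).
#2 ($450): deductible met; 20% of $450 = $90. Cost to traveler: $90. OOP to date $531.
#3 ($447): deductible already satisfied, so traveler's share is 20% × $447 = $89.40. Cost to traveler: $89.40. OOP to date $620.40.
#4 ($6,774): 20% coinsurance on $6,774 = $1,354.80. OOP would hit $1,975.20 > $700, so the cap limits the traveler to $700 − $620.40 = $79.60.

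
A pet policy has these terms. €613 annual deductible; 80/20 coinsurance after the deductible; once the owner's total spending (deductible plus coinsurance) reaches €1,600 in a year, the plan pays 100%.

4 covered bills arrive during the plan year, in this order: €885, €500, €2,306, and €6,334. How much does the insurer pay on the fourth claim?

#1 (€885): deductible takes €613, €272 remains; 20% of €272 = €54.40. Cost to owner: €667.40. OOP to date €667.40. Plan pays €885 − €667.40 = €217.60.
#2 (€500): deductible already satisfied, so owner's share is 20% × €500 = €100. Owner pays €100; OOP now €767.40. Plan pays €500 − €100 = €400.
#3 (€2,306): deductible met; 20% of €2,306 = €461.20. Cost to owner: €461.20. OOP to date €1,228.60. Plan pays €2,306 − €461.20 = €1,844.80.
#4 (€6,334): deductible met; 20% of €6,334 = €1,266.80. That would push OOP to €2,495.40, over the €1,600 cap, so owner pays €1,600 − €1,228.60 = €371.40. Insurer: €6,334 − €371.40 = €5,962.60.

€5,962.60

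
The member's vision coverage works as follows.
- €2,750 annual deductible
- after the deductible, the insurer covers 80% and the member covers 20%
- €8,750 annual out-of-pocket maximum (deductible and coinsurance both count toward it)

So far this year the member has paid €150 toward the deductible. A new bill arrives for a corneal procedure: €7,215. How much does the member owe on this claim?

€3,523

Remaining deductible: €2,750 − €150 = €2,600.
After the €2,600 deductible portion, €7,215 − €2,600 = €4,615 is subject to coinsurance.
Member's 20% share of €4,615 is €923.
Member responsibility before any cap: €2,600 + €923 = €3,523.
Cumulative spending €150 + €3,523 = €3,673 stays under the €8,750 maximum.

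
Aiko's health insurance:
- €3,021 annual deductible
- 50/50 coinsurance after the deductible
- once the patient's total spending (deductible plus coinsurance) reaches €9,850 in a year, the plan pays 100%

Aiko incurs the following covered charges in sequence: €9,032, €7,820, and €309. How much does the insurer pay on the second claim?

Claim 1 — €9,032: €3,021 finishes the deductible; €6,011 goes to coinsurance; patient's 50% is €3,005.50. Patient owes €6,026.50 (running OOP €6,026.50). Plan pays €9,032 − €6,026.50 = €3,005.50.
Claim 2 — €7,820: 50% coinsurance on €7,820 = €3,910. That would push OOP to €9,936.50, over the €9,850 cap, so patient pays €9,850 − €6,026.50 = €3,823.50. Insurer: €7,820 − €3,823.50 = €3,996.50.

€3,996.50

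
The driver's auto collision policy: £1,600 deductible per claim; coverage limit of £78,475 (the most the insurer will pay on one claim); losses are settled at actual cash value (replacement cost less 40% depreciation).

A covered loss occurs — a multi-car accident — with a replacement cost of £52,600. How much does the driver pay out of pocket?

At 40% depreciation, ACV = £52,600 − £21,040 = £31,560.
After the deductible, £31,560 − £1,600 = £29,960 remains.
That's under the £78,475 cap, so the insurer reimburses the full £29,960.
The driver bears the rest of the original loss: £52,600 − £29,960 = £22,640.

£22,640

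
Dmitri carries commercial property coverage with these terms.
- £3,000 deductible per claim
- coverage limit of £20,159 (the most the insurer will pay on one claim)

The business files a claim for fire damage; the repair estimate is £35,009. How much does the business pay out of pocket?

£14,850

Subtract the deductible: £35,009 − £3,000 = £32,009.
£32,009 exceeds the £20,159 limit, so the insurer pays the limit: £20,159.
Business's share is the uncovered remainder: £35,009 − £20,159 = £14,850.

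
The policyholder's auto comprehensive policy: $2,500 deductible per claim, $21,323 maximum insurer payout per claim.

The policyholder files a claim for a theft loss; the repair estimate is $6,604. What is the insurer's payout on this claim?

After the deductible, $6,604 − $2,500 = $4,104 remains.
$4,104 is within the $21,323 limit, so the insurer pays $4,104.

$4,104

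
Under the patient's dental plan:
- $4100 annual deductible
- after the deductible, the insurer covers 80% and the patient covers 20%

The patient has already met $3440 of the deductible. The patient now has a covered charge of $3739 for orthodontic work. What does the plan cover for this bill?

$3440 of the $4100 deductible is already met, leaving $660.
After the $660 deductible portion, $3739 − $660 = $3079 is subject to coinsurance.
Coinsurance: $3079 × 20% = $615.80.
So the patient owes $660 + $615.80 = $1275.80.
The plan picks up $3739 − $1275.80 = $2463.20.

$2463.20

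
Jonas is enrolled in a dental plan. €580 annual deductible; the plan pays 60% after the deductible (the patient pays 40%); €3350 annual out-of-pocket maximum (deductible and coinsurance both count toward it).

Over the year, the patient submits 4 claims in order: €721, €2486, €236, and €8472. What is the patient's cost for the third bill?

Claim 1 — €721: €580 finishes the deductible; €141 goes to coinsurance; coinsurance €141 × 40% = €56.40. Patient pays €636.40; OOP now €636.40.
Claim 2 — €2486: deductible already satisfied, so patient's share is 40% × €2486 = €994.40. Patient pays €994.40; OOP now €1630.80.
Claim 3 — €236: deductible already satisfied, so patient's share is 40% × €236 = €94.40. Patient pays €94.40; OOP now €1725.20.

€94.40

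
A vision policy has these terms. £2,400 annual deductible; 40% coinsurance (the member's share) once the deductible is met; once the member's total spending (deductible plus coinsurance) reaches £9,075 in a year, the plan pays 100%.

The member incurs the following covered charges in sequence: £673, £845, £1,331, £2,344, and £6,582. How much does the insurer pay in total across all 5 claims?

Bill 1, £673: entire amount goes to the deductible. Cost to member: £673. OOP to date £673. Insurer: £673 − £673 = £0.
Bill 2, £845: fully absorbed by the deductible. Member pays £845; OOP now £1,518. Plan pays £845 − £845 = £0.
Bill 3, £1,331: £882 finishes the deductible; £449 goes to coinsurance; coinsurance £449 × 40% = £179.60. Member pays £1,061.60; OOP now £2,579.60. Plan pays £1,331 − £1,061.60 = £269.40.
Bill 4, £2,344: deductible met; 40% of £2,344 = £937.60. Member owes £937.60 (running OOP £3,517.20). Insurer: £2,344 − £937.60 = £1,406.40.
Bill 5, £6,582: deductible already satisfied, so member's share is 40% × £6,582 = £2,632.80. Cost to member: £2,632.80. OOP to date £6,150. Insurer: £6,582 − £2,632.80 = £3,949.20.
Insurer total = bills − member's total = £11,775 − £6,150 = £5,625.

£5,625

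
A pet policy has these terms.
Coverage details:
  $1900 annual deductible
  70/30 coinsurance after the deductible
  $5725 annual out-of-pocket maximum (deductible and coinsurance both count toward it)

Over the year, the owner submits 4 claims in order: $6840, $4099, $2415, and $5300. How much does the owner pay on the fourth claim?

$388.80

Bill 1, $6840: deductible takes $1900, $4940 remains; coinsurance $4940 × 30% = $1482. Cost to owner: $3382. OOP to date $3382.
Bill 2, $4099: deductible already satisfied, so owner's share is 30% × $4099 = $1229.70. Owner pays $1229.70; OOP now $4611.70.
Bill 3, $2415: deductible met; 30% of $2415 = $724.50. Owner owes $724.50 (running OOP $5336.20).
Bill 4, $5300: deductible met; 30% of $5300 = $1590. OOP would hit $6926.20 > $5725, so the cap limits the owner to $5725 − $5336.20 = $388.80.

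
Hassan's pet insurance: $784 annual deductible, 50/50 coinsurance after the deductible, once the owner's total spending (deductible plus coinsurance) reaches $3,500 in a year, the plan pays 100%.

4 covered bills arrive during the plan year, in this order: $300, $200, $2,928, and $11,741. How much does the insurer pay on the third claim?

$1,322

#1 ($300): all of it applies to the deductible. Owner pays $300; OOP now $300. Insurer: $300 − $300 = $0.
#2 ($200): entire amount goes to the deductible. Cost to owner: $200. OOP to date $500. Plan pays $200 − $200 = $0.
#3 ($2,928): $284 to deductible, leaving $2,644; 50% of $2,644 = $1,322. Cost to owner: $1,606. OOP to date $2,106. Insurer: $2,928 − $1,606 = $1,322.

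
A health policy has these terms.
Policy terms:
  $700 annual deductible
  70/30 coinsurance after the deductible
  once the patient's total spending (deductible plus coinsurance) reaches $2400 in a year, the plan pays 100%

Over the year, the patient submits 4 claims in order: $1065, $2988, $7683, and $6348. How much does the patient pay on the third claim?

Claim 1 — $1065: $700 finishes the deductible; $365 goes to coinsurance; patient's 30% is $109.50. Patient owes $809.50 (running OOP $809.50).
Claim 2 — $2988: 30% coinsurance on $2988 = $896.40. Patient pays $896.40; OOP now $1705.90.
Claim 3 — $7683: deductible already satisfied, so patient's share is 30% × $7683 = $2304.90. Adding that to $1705.90 gives $4010.80, past the $2400 cap; patient pays only $2400 − $1705.90 = $694.10.

$694.10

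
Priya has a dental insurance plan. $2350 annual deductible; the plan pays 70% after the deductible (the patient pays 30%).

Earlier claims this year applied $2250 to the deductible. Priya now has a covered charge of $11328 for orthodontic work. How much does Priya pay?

$3468.40

Deductible still to meet: $2350 − $2250 = $100.
After the $100 deductible portion, $11328 − $100 = $11228 is subject to coinsurance.
Patient's 30% share of $11228 is $3368.40.
That puts the patient's cost at $100 + $3368.40 = $3468.40.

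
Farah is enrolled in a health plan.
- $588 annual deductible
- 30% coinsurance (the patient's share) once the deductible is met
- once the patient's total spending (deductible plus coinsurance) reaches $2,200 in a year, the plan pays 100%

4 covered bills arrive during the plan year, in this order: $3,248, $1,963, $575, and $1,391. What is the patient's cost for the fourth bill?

$52.60

Bill 1, $3,248: $588 to deductible, leaving $2,660; 30% of $2,660 = $798. Cost to patient: $1,386. OOP to date $1,386.
Bill 2, $1,963: deductible met; 30% of $1,963 = $588.90. Patient pays $588.90; OOP now $1,974.90.
Bill 3, $575: deductible already satisfied, so patient's share is 30% × $575 = $172.50. Cost to patient: $172.50. OOP to date $2,147.40.
Bill 4, $1,391: deductible already satisfied, so patient's share is 30% × $1,391 = $417.30. OOP would hit $2,564.70 > $2,200, so the cap limits the patient to $2,200 − $2,147.40 = $52.60.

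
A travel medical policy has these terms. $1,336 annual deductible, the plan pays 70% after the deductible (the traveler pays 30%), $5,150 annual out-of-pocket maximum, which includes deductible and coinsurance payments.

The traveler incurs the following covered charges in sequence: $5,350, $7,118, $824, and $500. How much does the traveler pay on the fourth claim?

$150

Claim 1 ($5,350): $1,336 finishes the deductible; $4,014 goes to coinsurance; coinsurance $4,014 × 30% = $1,204.20. Cost to traveler: $2,540.20. OOP to date $2,540.20.
Claim 2 ($7,118): 30% coinsurance on $7,118 = $2,135.40. Cost to traveler: $2,135.40. OOP to date $4,675.60.
Claim 3 ($824): deductible already satisfied, so traveler's share is 30% × $824 = $247.20. Traveler owes $247.20 (running OOP $4,922.80).
Claim 4 ($500): deductible already satisfied, so traveler's share is 30% × $500 = $150. Cost to traveler: $150. OOP to date $5,072.80.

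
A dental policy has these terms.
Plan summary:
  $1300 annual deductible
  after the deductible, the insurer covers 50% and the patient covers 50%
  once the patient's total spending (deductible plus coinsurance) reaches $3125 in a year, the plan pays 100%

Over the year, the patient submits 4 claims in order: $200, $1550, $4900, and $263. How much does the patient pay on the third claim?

$1600

#1 ($200): fully absorbed by the deductible. Cost to patient: $200. OOP to date $200.
#2 ($1550): $1100 to deductible, leaving $450; coinsurance $450 × 50% = $225. Patient owes $1325 (running OOP $1525).
#3 ($4900): deductible already satisfied, so patient's share is 50% × $4900 = $2450. Adding that to $1525 gives $3975, past the $3125 cap; patient pays only $3125 − $1525 = $1600.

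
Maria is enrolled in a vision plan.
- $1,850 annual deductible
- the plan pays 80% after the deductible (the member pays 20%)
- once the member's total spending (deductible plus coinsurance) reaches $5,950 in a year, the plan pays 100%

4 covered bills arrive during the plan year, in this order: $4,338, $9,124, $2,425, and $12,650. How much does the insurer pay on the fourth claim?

Claim 1 ($4,338): $1,850 to deductible, leaving $2,488; coinsurance $2,488 × 20% = $497.60. Member owes $2,347.60 (running OOP $2,347.60). Insurer: $4,338 − $2,347.60 = $1,990.40.
Claim 2 ($9,124): deductible met; 20% of $9,124 = $1,824.80. Member pays $1,824.80; OOP now $4,172.40. Insurer: $9,124 − $1,824.80 = $7,299.20.
Claim 3 ($2,425): deductible already satisfied, so member's share is 20% × $2,425 = $485. Cost to member: $485. OOP to date $4,657.40. Plan pays $2,425 − $485 = $1,940.
Claim 4 ($12,650): 20% coinsurance on $12,650 = $2,530. That would push OOP to $7,187.40, over the $5,950 cap, so member pays $5,950 − $4,657.40 = $1,292.60. Insurer: $12,650 − $1,292.60 = $11,357.40.

$11,357.40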